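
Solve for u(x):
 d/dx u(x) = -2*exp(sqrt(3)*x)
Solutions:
 u(x) = C1 - 2*sqrt(3)*exp(sqrt(3)*x)/3


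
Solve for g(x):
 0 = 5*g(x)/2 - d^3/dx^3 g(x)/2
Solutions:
 g(x) = C3*exp(5^(1/3)*x) + (C1*sin(sqrt(3)*5^(1/3)*x/2) + C2*cos(sqrt(3)*5^(1/3)*x/2))*exp(-5^(1/3)*x/2)


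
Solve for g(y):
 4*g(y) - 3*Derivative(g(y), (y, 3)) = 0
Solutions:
 g(y) = C3*exp(6^(2/3)*y/3) + (C1*sin(2^(2/3)*3^(1/6)*y/2) + C2*cos(2^(2/3)*3^(1/6)*y/2))*exp(-6^(2/3)*y/6)


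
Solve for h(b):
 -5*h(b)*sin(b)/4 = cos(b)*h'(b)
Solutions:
 h(b) = C1*cos(b)^(5/4)


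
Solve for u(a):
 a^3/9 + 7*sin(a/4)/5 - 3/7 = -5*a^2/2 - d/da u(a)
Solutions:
 u(a) = C1 - a^4/36 - 5*a^3/6 + 3*a/7 + 28*cos(a/4)/5


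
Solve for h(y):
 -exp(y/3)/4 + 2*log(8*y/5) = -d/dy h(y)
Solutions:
 h(y) = C1 - 2*y*log(y) + 2*y*(-3*log(2) + 1 + log(5)) + 3*exp(y/3)/4


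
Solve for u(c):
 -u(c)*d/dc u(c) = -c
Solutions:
 u(c) = -sqrt(C1 + c^2)
 u(c) = sqrt(C1 + c^2)


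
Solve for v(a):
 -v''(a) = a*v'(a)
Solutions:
 v(a) = C1 + C2*erf(sqrt(2)*a/2)


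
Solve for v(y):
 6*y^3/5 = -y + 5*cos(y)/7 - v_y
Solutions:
 v(y) = C1 - 3*y^4/10 - y^2/2 + 5*sin(y)/7


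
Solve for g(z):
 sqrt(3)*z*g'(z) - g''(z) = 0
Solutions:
 g(z) = C1 + C2*erfi(sqrt(2)*3^(1/4)*z/2)


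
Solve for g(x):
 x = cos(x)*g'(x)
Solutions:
 g(x) = C1 + Integral(x/cos(x), x)


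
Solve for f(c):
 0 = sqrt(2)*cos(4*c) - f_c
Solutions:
 f(c) = C1 + sqrt(2)*sin(4*c)/4


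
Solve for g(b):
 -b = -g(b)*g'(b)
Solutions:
 g(b) = -sqrt(C1 + b^2)
 g(b) = sqrt(C1 + b^2)


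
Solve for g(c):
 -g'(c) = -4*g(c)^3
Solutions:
 g(c) = -sqrt(2)*sqrt(-1/(C1 + 4*c))/2
 g(c) = sqrt(2)*sqrt(-1/(C1 + 4*c))/2


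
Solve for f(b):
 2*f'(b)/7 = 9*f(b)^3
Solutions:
 f(b) = -sqrt(-1/(C1 + 63*b))
 f(b) = sqrt(-1/(C1 + 63*b))


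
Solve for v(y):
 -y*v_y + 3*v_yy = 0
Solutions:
 v(y) = C1 + C2*erfi(sqrt(6)*y/6)


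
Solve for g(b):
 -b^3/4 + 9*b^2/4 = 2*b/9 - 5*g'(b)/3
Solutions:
 g(b) = C1 + 3*b^4/80 - 9*b^3/20 + b^2/15


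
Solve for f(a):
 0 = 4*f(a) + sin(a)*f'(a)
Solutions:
 f(a) = C1*(cos(a)^2 + 2*cos(a) + 1)/(cos(a)^2 - 2*cos(a) + 1)


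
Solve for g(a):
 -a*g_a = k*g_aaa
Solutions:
 g(a) = C1 + Integral(C2*airyai(a*(-1/k)^(1/3)) + C3*airybi(a*(-1/k)^(1/3)), a)


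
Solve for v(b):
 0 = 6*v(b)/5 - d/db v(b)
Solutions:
 v(b) = C1*exp(6*b/5)


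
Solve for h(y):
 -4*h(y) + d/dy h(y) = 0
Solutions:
 h(y) = C1*exp(4*y)


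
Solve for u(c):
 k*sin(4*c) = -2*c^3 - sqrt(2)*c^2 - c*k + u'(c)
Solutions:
 u(c) = C1 + c^4/2 + sqrt(2)*c^3/3 + c^2*k/2 - k*cos(4*c)/4


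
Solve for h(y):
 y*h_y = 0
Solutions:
 h(y) = C1


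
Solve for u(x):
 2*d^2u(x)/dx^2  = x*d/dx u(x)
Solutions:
 u(x) = C1 + C2*erfi(x/2)


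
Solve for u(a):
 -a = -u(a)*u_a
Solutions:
 u(a) = -sqrt(C1 + a^2)
 u(a) = sqrt(C1 + a^2)


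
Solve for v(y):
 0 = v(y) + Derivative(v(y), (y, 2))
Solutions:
 v(y) = C1*sin(y) + C2*cos(y)


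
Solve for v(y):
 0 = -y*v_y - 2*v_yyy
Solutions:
 v(y) = C1 + Integral(C2*airyai(-2^(2/3)*y/2) + C3*airybi(-2^(2/3)*y/2), y)


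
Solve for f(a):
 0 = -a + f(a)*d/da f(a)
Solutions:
 f(a) = -sqrt(C1 + a^2)
 f(a) = sqrt(C1 + a^2)


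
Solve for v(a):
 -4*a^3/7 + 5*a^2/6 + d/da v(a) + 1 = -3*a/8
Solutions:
 v(a) = C1 + a^4/7 - 5*a^3/18 - 3*a^2/16 - a


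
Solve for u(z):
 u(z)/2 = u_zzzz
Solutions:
 u(z) = C1*exp(-2^(3/4)*z/2) + C2*exp(2^(3/4)*z/2) + C3*sin(2^(3/4)*z/2) + C4*cos(2^(3/4)*z/2)


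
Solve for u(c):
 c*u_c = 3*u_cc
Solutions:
 u(c) = C1 + C2*erfi(sqrt(6)*c/6)


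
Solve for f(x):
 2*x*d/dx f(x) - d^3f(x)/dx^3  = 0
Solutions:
 f(x) = C1 + Integral(C2*airyai(2^(1/3)*x) + C3*airybi(2^(1/3)*x), x)


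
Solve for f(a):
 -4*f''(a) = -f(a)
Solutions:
 f(a) = C1*exp(-a/2) + C2*exp(a/2)


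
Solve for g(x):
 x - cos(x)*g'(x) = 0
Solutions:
 g(x) = C1 + Integral(x/cos(x), x)


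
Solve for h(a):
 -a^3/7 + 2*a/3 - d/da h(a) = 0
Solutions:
 h(a) = C1 - a^4/28 + a^2/3


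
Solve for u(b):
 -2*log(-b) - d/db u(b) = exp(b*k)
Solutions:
 u(b) = C1 - 2*b*log(-b) + 2*b + Piecewise((-exp(b*k)/k, Ne(k, 0)), (-b, True))


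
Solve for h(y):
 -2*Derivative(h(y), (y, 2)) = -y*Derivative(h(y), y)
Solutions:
 h(y) = C1 + C2*erfi(y/2)


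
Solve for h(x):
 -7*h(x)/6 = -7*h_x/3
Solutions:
 h(x) = C1*exp(x/2)


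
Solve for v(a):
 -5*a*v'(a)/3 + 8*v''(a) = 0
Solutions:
 v(a) = C1 + C2*erfi(sqrt(15)*a/12)


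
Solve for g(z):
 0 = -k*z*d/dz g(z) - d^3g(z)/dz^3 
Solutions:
 g(z) = C1 + Integral(C2*airyai(z*(-k)^(1/3)) + C3*airybi(z*(-k)^(1/3)), z)


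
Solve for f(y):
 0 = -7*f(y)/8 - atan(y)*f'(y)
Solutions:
 f(y) = C1*exp(-7*Integral(1/atan(y), y)/8)


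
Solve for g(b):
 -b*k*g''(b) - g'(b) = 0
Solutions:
 g(b) = C1 + b^(((re(k) - 1)*re(k) + im(k)^2)/(re(k)^2 + im(k)^2))*(C2*sin(log(b)*Abs(im(k))/(re(k)^2 + im(k)^2)) + C3*cos(log(b)*im(k)/(re(k)^2 + im(k)^2)))


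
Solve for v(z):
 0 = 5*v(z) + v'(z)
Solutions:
 v(z) = C1*exp(-5*z)


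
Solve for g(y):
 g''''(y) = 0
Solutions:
 g(y) = C1 + C2*y + C3*y^2 + C4*y^3


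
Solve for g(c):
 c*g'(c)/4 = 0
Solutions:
 g(c) = C1


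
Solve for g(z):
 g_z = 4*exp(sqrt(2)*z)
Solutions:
 g(z) = C1 + 2*sqrt(2)*exp(sqrt(2)*z)


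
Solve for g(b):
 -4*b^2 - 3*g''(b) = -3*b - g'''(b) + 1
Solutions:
 g(b) = C1 + C2*b + C3*exp(3*b) - b^4/9 + b^3/54 - 4*b^2/27


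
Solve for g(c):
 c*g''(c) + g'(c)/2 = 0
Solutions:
 g(c) = C1 + C2*sqrt(c)


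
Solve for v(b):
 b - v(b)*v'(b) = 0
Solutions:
 v(b) = -sqrt(C1 + b^2)
 v(b) = sqrt(C1 + b^2)


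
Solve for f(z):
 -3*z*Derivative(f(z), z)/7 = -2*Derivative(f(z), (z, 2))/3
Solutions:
 f(z) = C1 + C2*erfi(3*sqrt(7)*z/14)


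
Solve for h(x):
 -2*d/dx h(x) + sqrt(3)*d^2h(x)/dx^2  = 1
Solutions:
 h(x) = C1 + C2*exp(2*sqrt(3)*x/3) - x/2


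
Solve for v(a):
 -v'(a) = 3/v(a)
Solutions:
 v(a) = -sqrt(C1 - 6*a)
 v(a) = sqrt(C1 - 6*a)


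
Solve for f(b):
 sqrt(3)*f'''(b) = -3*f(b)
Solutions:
 f(b) = C3*exp(-3^(1/6)*b) + (C1*sin(3^(2/3)*b/2) + C2*cos(3^(2/3)*b/2))*exp(3^(1/6)*b/2)


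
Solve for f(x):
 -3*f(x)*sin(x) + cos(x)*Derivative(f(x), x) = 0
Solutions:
 f(x) = C1/cos(x)^3


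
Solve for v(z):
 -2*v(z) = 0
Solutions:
 v(z) = 0


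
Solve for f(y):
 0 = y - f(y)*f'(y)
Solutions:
 f(y) = -sqrt(C1 + y^2)
 f(y) = sqrt(C1 + y^2)


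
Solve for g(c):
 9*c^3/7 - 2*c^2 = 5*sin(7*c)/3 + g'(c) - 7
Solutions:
 g(c) = C1 + 9*c^4/28 - 2*c^3/3 + 7*c + 5*cos(7*c)/21


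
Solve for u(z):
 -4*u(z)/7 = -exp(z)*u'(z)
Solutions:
 u(z) = C1*exp(-4*exp(-z)/7)


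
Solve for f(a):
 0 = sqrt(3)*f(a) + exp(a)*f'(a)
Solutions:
 f(a) = C1*exp(sqrt(3)*exp(-a))


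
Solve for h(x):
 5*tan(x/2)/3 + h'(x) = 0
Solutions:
 h(x) = C1 + 10*log(cos(x/2))/3


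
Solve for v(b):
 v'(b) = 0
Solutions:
 v(b) = C1


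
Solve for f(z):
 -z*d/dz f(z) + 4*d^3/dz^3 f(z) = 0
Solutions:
 f(z) = C1 + Integral(C2*airyai(2^(1/3)*z/2) + C3*airybi(2^(1/3)*z/2), z)


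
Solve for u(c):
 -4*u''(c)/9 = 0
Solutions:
 u(c) = C1 + C2*c


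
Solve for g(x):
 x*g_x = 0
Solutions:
 g(x) = C1


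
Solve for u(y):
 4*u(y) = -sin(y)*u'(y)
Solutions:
 u(y) = C1*(cos(y)^2 + 2*cos(y) + 1)/(cos(y)^2 - 2*cos(y) + 1)


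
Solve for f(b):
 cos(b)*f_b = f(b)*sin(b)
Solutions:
 f(b) = C1/cos(b)


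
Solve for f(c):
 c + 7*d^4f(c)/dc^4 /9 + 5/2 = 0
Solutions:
 f(c) = C1 + C2*c + C3*c^2 + C4*c^3 - 3*c^5/280 - 15*c^4/112


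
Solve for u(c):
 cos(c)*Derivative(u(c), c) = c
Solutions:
 u(c) = C1 + Integral(c/cos(c), c)


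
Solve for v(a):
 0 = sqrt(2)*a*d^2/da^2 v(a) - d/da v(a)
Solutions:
 v(a) = C1 + C2*a^(sqrt(2)/2 + 1)


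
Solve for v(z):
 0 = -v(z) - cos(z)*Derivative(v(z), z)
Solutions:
 v(z) = C1*sqrt(sin(z) - 1)/sqrt(sin(z) + 1)


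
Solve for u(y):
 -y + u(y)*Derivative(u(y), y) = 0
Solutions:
 u(y) = -sqrt(C1 + y^2)
 u(y) = sqrt(C1 + y^2)


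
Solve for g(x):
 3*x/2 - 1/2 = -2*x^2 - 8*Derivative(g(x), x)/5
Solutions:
 g(x) = C1 - 5*x^3/12 - 15*x^2/32 + 5*x/16


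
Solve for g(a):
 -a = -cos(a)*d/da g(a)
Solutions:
 g(a) = C1 + Integral(a/cos(a), a)


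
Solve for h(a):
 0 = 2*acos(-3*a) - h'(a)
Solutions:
 h(a) = C1 + 2*a*acos(-3*a) + 2*sqrt(1 - 9*a^2)/3


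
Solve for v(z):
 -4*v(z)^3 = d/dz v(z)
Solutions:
 v(z) = -sqrt(2)*sqrt(-1/(C1 - 4*z))/2
 v(z) = sqrt(2)*sqrt(-1/(C1 - 4*z))/2


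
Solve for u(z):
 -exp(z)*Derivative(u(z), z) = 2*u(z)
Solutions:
 u(z) = C1*exp(2*exp(-z))


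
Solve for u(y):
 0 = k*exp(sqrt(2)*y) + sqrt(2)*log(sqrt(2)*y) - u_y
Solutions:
 u(y) = C1 + sqrt(2)*k*exp(sqrt(2)*y)/2 + sqrt(2)*y*log(y) + sqrt(2)*y*(-1 + log(2)/2)


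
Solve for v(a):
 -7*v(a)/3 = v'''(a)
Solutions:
 v(a) = C3*exp(-3^(2/3)*7^(1/3)*a/3) + (C1*sin(3^(1/6)*7^(1/3)*a/2) + C2*cos(3^(1/6)*7^(1/3)*a/2))*exp(3^(2/3)*7^(1/3)*a/6)


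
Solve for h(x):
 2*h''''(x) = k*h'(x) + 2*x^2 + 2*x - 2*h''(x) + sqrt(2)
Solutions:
 h(x) = C1 + C2*exp(x*(6^(1/3)*(-9*k + 2*sqrt(3)*sqrt(27*k^2/4 + 4))^(1/3)/12 - 2^(1/3)*3^(5/6)*I*(-9*k + 2*sqrt(3)*sqrt(27*k^2/4 + 4))^(1/3)/12 + 4/((-6^(1/3) + 2^(1/3)*3^(5/6)*I)*(-9*k + 2*sqrt(3)*sqrt(27*k^2/4 + 4))^(1/3)))) + C3*exp(x*(6^(1/3)*(-9*k + 2*sqrt(3)*sqrt(27*k^2/4 + 4))^(1/3)/12 + 2^(1/3)*3^(5/6)*I*(-9*k + 2*sqrt(3)*sqrt(27*k^2/4 + 4))^(1/3)/12 - 4/((6^(1/3) + 2^(1/3)*3^(5/6)*I)*(-9*k + 2*sqrt(3)*sqrt(27*k^2/4 + 4))^(1/3)))) + C4*exp(6^(1/3)*x*(-(-9*k + 2*sqrt(3)*sqrt(27*k^2/4 + 4))^(1/3) + 2*6^(1/3)/(-9*k + 2*sqrt(3)*sqrt(27*k^2/4 + 4))^(1/3))/6) - 2*x^3/(3*k) - x^2/k - sqrt(2)*x/k - 4*x^2/k^2 - 4*x/k^2 - 16*x/k^3


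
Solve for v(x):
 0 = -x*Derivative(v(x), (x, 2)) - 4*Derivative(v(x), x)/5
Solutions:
 v(x) = C1 + C2*x^(1/5)


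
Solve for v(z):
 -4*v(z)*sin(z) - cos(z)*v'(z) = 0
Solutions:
 v(z) = C1*cos(z)^4


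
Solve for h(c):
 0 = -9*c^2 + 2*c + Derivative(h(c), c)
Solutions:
 h(c) = C1 + 3*c^3 - c^2


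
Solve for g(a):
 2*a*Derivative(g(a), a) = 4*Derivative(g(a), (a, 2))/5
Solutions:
 g(a) = C1 + C2*erfi(sqrt(5)*a/2)


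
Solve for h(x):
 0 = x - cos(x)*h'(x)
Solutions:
 h(x) = C1 + Integral(x/cos(x), x)


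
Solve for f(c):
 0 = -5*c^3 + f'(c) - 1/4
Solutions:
 f(c) = C1 + 5*c^4/4 + c/4


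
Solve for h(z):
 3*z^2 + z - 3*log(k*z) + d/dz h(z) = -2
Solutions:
 h(z) = C1 - z^3 - z^2/2 + 3*z*log(k*z) - 5*z


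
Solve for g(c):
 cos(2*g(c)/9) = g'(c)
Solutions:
 -c - 9*log(sin(2*g(c)/9) - 1)/4 + 9*log(sin(2*g(c)/9) + 1)/4 = C1


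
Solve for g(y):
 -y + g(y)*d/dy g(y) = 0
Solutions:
 g(y) = -sqrt(C1 + y^2)
 g(y) = sqrt(C1 + y^2)


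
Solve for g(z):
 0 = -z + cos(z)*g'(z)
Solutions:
 g(z) = C1 + Integral(z/cos(z), z)


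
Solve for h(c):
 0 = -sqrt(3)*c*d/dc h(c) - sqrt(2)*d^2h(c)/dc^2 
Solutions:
 h(c) = C1 + C2*erf(6^(1/4)*c/2)


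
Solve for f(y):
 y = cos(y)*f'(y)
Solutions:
 f(y) = C1 + Integral(y/cos(y), y)


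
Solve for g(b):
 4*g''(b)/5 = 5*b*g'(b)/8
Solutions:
 g(b) = C1 + C2*erfi(5*b/8)


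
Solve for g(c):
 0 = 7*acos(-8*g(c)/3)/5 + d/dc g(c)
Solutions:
 Integral(1/acos(-8*_y/3), (_y, g(c))) = C1 - 7*c/5


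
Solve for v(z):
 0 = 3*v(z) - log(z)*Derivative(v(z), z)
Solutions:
 v(z) = C1*exp(3*li(z))


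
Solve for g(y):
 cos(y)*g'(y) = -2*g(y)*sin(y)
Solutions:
 g(y) = C1*cos(y)^2


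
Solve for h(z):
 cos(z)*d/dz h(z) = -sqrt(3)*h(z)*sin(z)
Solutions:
 h(z) = C1*cos(z)^(sqrt(3))


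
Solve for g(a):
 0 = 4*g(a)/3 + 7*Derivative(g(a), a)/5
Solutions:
 g(a) = C1*exp(-20*a/21)


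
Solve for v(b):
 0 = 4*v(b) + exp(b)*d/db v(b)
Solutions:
 v(b) = C1*exp(4*exp(-b))


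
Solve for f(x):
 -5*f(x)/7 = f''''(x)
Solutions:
 f(x) = (C1*sin(sqrt(2)*5^(1/4)*7^(3/4)*x/14) + C2*cos(sqrt(2)*5^(1/4)*7^(3/4)*x/14))*exp(-sqrt(2)*5^(1/4)*7^(3/4)*x/14) + (C3*sin(sqrt(2)*5^(1/4)*7^(3/4)*x/14) + C4*cos(sqrt(2)*5^(1/4)*7^(3/4)*x/14))*exp(sqrt(2)*5^(1/4)*7^(3/4)*x/14)


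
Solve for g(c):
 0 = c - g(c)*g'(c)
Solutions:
 g(c) = -sqrt(C1 + c^2)
 g(c) = sqrt(C1 + c^2)


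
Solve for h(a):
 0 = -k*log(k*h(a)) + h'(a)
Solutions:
 li(k*h(a))/k = C1 + a*k


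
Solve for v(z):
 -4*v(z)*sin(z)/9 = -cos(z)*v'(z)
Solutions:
 v(z) = C1/cos(z)^(4/9)


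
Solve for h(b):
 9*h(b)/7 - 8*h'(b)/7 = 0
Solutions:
 h(b) = C1*exp(9*b/8)


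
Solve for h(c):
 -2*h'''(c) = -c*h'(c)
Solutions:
 h(c) = C1 + Integral(C2*airyai(2^(2/3)*c/2) + C3*airybi(2^(2/3)*c/2), c)


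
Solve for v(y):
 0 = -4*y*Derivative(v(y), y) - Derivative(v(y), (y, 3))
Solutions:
 v(y) = C1 + Integral(C2*airyai(-2^(2/3)*y) + C3*airybi(-2^(2/3)*y), y)


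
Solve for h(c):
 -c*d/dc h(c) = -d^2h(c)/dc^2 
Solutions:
 h(c) = C1 + C2*erfi(sqrt(2)*c/2)


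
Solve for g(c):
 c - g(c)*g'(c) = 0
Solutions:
 g(c) = -sqrt(C1 + c^2)
 g(c) = sqrt(C1 + c^2)


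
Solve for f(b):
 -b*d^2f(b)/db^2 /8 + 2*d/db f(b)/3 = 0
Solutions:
 f(b) = C1 + C2*b^(19/3)


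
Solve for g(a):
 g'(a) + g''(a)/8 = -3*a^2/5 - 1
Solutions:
 g(a) = C1 + C2*exp(-8*a) - a^3/5 + 3*a^2/40 - 163*a/160


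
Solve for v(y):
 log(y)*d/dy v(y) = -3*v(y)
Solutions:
 v(y) = C1*exp(-3*li(y))


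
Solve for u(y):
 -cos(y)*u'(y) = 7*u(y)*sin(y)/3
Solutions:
 u(y) = C1*cos(y)^(7/3)


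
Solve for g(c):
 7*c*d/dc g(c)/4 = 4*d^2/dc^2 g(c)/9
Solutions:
 g(c) = C1 + C2*erfi(3*sqrt(14)*c/8)


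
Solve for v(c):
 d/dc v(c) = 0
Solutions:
 v(c) = C1


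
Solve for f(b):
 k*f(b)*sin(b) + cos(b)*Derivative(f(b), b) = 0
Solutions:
 f(b) = C1*exp(k*log(cos(b)))


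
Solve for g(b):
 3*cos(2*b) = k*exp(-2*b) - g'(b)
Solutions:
 g(b) = C1 - k*exp(-2*b)/2 - 3*sin(2*b)/2


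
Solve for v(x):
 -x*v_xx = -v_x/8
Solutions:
 v(x) = C1 + C2*x^(9/8)


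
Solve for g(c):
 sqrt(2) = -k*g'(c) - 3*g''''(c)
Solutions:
 g(c) = C1 + C2*exp(3^(2/3)*c*(-k)^(1/3)/3) + C3*exp(c*(-k)^(1/3)*(-3^(2/3) + 3*3^(1/6)*I)/6) + C4*exp(-c*(-k)^(1/3)*(3^(2/3) + 3*3^(1/6)*I)/6) - sqrt(2)*c/k


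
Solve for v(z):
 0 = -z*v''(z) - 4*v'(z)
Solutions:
 v(z) = C1 + C2/z^3


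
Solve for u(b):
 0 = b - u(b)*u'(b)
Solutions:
 u(b) = -sqrt(C1 + b^2)
 u(b) = sqrt(C1 + b^2)


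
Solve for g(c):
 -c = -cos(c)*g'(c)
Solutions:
 g(c) = C1 + Integral(c/cos(c), c)


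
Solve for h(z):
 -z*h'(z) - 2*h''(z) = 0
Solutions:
 h(z) = C1 + C2*erf(z/2)


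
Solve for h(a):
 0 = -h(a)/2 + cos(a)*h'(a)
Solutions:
 h(a) = C1*(sin(a) + 1)^(1/4)/(sin(a) - 1)^(1/4)


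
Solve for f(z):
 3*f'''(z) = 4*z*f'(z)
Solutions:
 f(z) = C1 + Integral(C2*airyai(6^(2/3)*z/3) + C3*airybi(6^(2/3)*z/3), z)


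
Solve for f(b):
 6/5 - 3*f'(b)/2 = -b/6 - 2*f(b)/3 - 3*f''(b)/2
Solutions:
 f(b) = -b/4 + (C1*sin(sqrt(7)*b/6) + C2*cos(sqrt(7)*b/6))*exp(b/2) - 189/80


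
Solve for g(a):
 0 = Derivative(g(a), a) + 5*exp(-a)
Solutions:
 g(a) = C1 + 5*exp(-a)


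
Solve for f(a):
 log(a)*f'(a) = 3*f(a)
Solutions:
 f(a) = C1*exp(3*li(a))


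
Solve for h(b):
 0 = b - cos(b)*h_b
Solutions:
 h(b) = C1 + Integral(b/cos(b), b)


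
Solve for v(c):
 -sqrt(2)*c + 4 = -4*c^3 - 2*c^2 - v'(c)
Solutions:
 v(c) = C1 - c^4 - 2*c^3/3 + sqrt(2)*c^2/2 - 4*c


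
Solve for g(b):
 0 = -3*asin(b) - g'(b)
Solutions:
 g(b) = C1 - 3*b*asin(b) - 3*sqrt(1 - b^2)


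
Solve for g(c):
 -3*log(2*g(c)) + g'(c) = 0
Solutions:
 -Integral(1/(log(_y) + log(2)), (_y, g(c)))/3 = C1 - c


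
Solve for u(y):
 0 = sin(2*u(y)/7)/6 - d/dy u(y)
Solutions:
 -y/6 + 7*log(cos(2*u(y)/7) - 1)/4 - 7*log(cos(2*u(y)/7) + 1)/4 = C1


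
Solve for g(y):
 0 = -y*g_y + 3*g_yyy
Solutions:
 g(y) = C1 + Integral(C2*airyai(3^(2/3)*y/3) + C3*airybi(3^(2/3)*y/3), y)


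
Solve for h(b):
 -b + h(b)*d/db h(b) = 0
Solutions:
 h(b) = -sqrt(C1 + b^2)
 h(b) = sqrt(C1 + b^2)


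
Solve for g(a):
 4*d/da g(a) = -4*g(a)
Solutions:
 g(a) = C1*exp(-a)


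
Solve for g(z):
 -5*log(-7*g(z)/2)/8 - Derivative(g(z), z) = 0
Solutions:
 8*Integral(1/(log(-_y) - log(2) + log(7)), (_y, g(z)))/5 = C1 - z


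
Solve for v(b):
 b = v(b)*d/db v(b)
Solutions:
 v(b) = -sqrt(C1 + b^2)
 v(b) = sqrt(C1 + b^2)


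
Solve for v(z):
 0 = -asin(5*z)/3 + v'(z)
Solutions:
 v(z) = C1 + z*asin(5*z)/3 + sqrt(1 - 25*z^2)/15


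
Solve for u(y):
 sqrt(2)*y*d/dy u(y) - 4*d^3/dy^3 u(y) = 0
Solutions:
 u(y) = C1 + Integral(C2*airyai(sqrt(2)*y/2) + C3*airybi(sqrt(2)*y/2), y)


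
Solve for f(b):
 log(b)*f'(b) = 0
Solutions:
 f(b) = C1


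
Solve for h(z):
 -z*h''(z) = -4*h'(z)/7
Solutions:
 h(z) = C1 + C2*z^(11/7)


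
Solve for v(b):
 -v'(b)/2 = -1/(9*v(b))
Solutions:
 v(b) = -sqrt(C1 + 4*b)/3
 v(b) = sqrt(C1 + 4*b)/3


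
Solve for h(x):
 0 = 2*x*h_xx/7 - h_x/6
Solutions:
 h(x) = C1 + C2*x^(19/12)


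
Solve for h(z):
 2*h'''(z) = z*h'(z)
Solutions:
 h(z) = C1 + Integral(C2*airyai(2^(2/3)*z/2) + C3*airybi(2^(2/3)*z/2), z)


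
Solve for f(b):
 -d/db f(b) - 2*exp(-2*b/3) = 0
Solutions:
 f(b) = C1 + 3*exp(-2*b/3)


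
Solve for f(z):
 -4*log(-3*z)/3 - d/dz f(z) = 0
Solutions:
 f(z) = C1 - 4*z*log(-z)/3 + 4*z*(1 - log(3))/3


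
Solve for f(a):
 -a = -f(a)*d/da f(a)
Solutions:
 f(a) = -sqrt(C1 + a^2)
 f(a) = sqrt(C1 + a^2)


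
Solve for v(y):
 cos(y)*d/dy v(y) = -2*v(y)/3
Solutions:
 v(y) = C1*(sin(y) - 1)^(1/3)/(sin(y) + 1)^(1/3)


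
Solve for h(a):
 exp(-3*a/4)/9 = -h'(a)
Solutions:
 h(a) = C1 + 4*exp(-3*a/4)/27


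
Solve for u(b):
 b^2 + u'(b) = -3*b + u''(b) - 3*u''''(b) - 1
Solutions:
 u(b) = C1 + C2*exp(2^(1/3)*b*(2/(sqrt(77) + 9)^(1/3) + 2^(1/3)*(sqrt(77) + 9)^(1/3))/12)*sin(2^(1/3)*sqrt(3)*b*(-2^(1/3)*(sqrt(77) + 9)^(1/3) + 2/(sqrt(77) + 9)^(1/3))/12) + C3*exp(2^(1/3)*b*(2/(sqrt(77) + 9)^(1/3) + 2^(1/3)*(sqrt(77) + 9)^(1/3))/12)*cos(2^(1/3)*sqrt(3)*b*(-2^(1/3)*(sqrt(77) + 9)^(1/3) + 2/(sqrt(77) + 9)^(1/3))/12) + C4*exp(-2^(1/3)*b*(2/(sqrt(77) + 9)^(1/3) + 2^(1/3)*(sqrt(77) + 9)^(1/3))/6) - b^3/3 - 5*b^2/2 - 6*b


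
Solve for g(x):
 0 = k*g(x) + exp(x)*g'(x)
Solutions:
 g(x) = C1*exp(k*exp(-x))


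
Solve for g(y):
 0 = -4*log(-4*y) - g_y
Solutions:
 g(y) = C1 - 4*y*log(-y) + 4*y*(1 - 2*log(2))


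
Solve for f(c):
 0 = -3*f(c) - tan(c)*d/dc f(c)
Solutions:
 f(c) = C1/sin(c)^3


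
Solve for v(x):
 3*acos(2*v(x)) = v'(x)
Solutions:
 Integral(1/acos(2*_y), (_y, v(x))) = C1 + 3*x


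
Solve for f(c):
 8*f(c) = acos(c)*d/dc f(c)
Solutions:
 f(c) = C1*exp(8*Integral(1/acos(c), c))


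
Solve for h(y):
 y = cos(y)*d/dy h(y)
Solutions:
 h(y) = C1 + Integral(y/cos(y), y)


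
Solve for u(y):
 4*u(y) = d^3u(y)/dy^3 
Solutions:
 u(y) = C3*exp(2^(2/3)*y) + (C1*sin(2^(2/3)*sqrt(3)*y/2) + C2*cos(2^(2/3)*sqrt(3)*y/2))*exp(-2^(2/3)*y/2)


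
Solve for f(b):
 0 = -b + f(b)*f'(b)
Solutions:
 f(b) = -sqrt(C1 + b^2)
 f(b) = sqrt(C1 + b^2)


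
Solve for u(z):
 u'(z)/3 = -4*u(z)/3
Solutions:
 u(z) = C1*exp(-4*z)


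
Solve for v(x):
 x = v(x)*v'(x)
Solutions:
 v(x) = -sqrt(C1 + x^2)
 v(x) = sqrt(C1 + x^2)


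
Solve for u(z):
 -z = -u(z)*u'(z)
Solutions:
 u(z) = -sqrt(C1 + z^2)
 u(z) = sqrt(C1 + z^2)


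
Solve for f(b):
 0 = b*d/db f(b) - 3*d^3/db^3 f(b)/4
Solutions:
 f(b) = C1 + Integral(C2*airyai(6^(2/3)*b/3) + C3*airybi(6^(2/3)*b/3), b)


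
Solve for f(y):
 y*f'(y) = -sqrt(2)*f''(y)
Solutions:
 f(y) = C1 + C2*erf(2^(1/4)*y/2)


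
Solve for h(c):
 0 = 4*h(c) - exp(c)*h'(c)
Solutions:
 h(c) = C1*exp(-4*exp(-c))


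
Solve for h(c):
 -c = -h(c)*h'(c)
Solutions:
 h(c) = -sqrt(C1 + c^2)
 h(c) = sqrt(C1 + c^2)


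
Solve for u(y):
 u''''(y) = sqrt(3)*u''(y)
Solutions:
 u(y) = C1 + C2*y + C3*exp(-3^(1/4)*y) + C4*exp(3^(1/4)*y)


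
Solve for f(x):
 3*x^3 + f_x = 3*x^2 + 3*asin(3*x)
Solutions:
 f(x) = C1 - 3*x^4/4 + x^3 + 3*x*asin(3*x) + sqrt(1 - 9*x^2)


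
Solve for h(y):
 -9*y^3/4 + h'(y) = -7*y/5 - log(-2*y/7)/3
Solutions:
 h(y) = C1 + 9*y^4/16 - 7*y^2/10 - y*log(-y)/3 + y*(-log(2) + 1 + log(7))/3


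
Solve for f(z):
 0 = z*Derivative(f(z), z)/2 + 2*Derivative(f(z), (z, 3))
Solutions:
 f(z) = C1 + Integral(C2*airyai(-2^(1/3)*z/2) + C3*airybi(-2^(1/3)*z/2), z)


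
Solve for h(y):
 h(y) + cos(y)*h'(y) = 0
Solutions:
 h(y) = C1*sqrt(sin(y) - 1)/sqrt(sin(y) + 1)


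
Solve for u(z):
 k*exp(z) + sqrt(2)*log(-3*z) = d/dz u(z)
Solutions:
 u(z) = C1 + k*exp(z) + sqrt(2)*z*log(-z) + sqrt(2)*z*(-1 + log(3))


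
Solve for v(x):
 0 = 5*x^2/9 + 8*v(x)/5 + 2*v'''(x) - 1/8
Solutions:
 v(x) = C3*exp(-10^(2/3)*x/5) - 25*x^2/72 + (C1*sin(10^(2/3)*sqrt(3)*x/10) + C2*cos(10^(2/3)*sqrt(3)*x/10))*exp(10^(2/3)*x/10) + 5/64


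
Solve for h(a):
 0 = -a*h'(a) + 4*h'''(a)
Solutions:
 h(a) = C1 + Integral(C2*airyai(2^(1/3)*a/2) + C3*airybi(2^(1/3)*a/2), a)


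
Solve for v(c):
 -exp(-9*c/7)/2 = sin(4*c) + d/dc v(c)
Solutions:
 v(c) = C1 + cos(4*c)/4 + 7*exp(-9*c/7)/18


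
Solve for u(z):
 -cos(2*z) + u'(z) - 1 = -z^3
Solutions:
 u(z) = C1 - z^4/4 + z + sin(2*z)/2


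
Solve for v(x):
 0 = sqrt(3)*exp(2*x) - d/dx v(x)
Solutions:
 v(x) = C1 + sqrt(3)*exp(2*x)/2


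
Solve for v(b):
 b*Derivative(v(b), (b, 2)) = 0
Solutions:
 v(b) = C1 + C2*b


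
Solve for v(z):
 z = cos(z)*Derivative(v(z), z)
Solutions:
 v(z) = C1 + Integral(z/cos(z), z)


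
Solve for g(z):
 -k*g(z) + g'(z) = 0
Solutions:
 g(z) = C1*exp(k*z)


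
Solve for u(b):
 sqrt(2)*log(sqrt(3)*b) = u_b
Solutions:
 u(b) = C1 + sqrt(2)*b*log(b) - sqrt(2)*b + sqrt(2)*b*log(3)/2


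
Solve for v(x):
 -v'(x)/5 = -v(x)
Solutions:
 v(x) = C1*exp(5*x)


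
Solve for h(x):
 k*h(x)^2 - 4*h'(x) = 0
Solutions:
 h(x) = -4/(C1 + k*x)


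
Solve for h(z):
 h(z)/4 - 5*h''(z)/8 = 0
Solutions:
 h(z) = C1*exp(-sqrt(10)*z/5) + C2*exp(sqrt(10)*z/5)


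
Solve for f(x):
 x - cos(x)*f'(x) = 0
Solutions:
 f(x) = C1 + Integral(x/cos(x), x)


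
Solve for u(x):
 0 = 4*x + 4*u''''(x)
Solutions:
 u(x) = C1 + C2*x + C3*x^2 + C4*x^3 - x^5/120


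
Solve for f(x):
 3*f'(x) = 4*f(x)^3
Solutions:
 f(x) = -sqrt(6)*sqrt(-1/(C1 + 4*x))/2
 f(x) = sqrt(6)*sqrt(-1/(C1 + 4*x))/2


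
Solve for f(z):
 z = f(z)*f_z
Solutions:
 f(z) = -sqrt(C1 + z^2)
 f(z) = sqrt(C1 + z^2)


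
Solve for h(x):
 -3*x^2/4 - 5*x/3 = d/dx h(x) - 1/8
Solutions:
 h(x) = C1 - x^3/4 - 5*x^2/6 + x/8


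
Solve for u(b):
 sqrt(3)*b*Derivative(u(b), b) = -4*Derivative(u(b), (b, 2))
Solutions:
 u(b) = C1 + C2*erf(sqrt(2)*3^(1/4)*b/4)


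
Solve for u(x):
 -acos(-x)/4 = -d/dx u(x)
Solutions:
 u(x) = C1 + x*acos(-x)/4 + sqrt(1 - x^2)/4


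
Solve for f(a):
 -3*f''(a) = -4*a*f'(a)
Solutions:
 f(a) = C1 + C2*erfi(sqrt(6)*a/3)


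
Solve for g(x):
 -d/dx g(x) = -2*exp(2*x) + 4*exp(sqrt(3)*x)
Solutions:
 g(x) = C1 + exp(2*x) - 4*sqrt(3)*exp(sqrt(3)*x)/3


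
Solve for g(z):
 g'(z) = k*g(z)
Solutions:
 g(z) = C1*exp(k*z)


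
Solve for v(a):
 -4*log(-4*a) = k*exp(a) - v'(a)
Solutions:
 v(a) = C1 + 4*a*log(-a) + 4*a*(-1 + 2*log(2)) + k*exp(a)


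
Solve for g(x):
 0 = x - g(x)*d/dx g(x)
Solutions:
 g(x) = -sqrt(C1 + x^2)
 g(x) = sqrt(C1 + x^2)


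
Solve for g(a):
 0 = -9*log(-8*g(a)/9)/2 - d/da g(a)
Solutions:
 2*Integral(1/(log(-_y) - 2*log(3) + 3*log(2)), (_y, g(a)))/9 = C1 - a


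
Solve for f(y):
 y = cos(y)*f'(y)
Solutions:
 f(y) = C1 + Integral(y/cos(y), y)


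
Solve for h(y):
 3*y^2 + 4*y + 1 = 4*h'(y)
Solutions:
 h(y) = C1 + y^3/4 + y^2/2 + y/4


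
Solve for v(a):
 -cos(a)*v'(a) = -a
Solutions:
 v(a) = C1 + Integral(a/cos(a), a)


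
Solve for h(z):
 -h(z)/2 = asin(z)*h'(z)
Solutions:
 h(z) = C1*exp(-Integral(1/asin(z), z)/2)


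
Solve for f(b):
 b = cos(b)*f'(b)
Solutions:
 f(b) = C1 + Integral(b/cos(b), b)


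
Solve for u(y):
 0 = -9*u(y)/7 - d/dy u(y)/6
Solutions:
 u(y) = C1*exp(-54*y/7)


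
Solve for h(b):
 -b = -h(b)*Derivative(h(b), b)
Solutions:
 h(b) = -sqrt(C1 + b^2)
 h(b) = sqrt(C1 + b^2)


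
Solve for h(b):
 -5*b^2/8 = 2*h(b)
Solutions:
 h(b) = -5*b^2/16


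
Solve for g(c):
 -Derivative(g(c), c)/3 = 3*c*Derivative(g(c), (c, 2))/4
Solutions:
 g(c) = C1 + C2*c^(5/9)


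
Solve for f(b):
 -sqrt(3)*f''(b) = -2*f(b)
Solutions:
 f(b) = C1*exp(-sqrt(2)*3^(3/4)*b/3) + C2*exp(sqrt(2)*3^(3/4)*b/3)


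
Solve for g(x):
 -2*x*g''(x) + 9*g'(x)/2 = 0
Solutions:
 g(x) = C1 + C2*x^(13/4)


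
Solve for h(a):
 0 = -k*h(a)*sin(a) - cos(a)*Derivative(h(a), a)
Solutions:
 h(a) = C1*exp(k*log(cos(a)))


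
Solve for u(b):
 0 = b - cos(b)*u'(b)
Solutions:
 u(b) = C1 + Integral(b/cos(b), b)


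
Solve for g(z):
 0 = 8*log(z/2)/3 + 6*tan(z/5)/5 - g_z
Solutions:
 g(z) = C1 + 8*z*log(z)/3 - 8*z/3 - 8*z*log(2)/3 - 6*log(cos(z/5))


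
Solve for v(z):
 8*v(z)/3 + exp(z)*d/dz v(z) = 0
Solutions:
 v(z) = C1*exp(8*exp(-z)/3)


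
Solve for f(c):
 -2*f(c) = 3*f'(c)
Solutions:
 f(c) = C1*exp(-2*c/3)


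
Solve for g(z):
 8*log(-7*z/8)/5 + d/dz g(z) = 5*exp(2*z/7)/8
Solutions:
 g(z) = C1 - 8*z*log(-z)/5 + 8*z*(-log(7) + 1 + 3*log(2))/5 + 35*exp(2*z/7)/16


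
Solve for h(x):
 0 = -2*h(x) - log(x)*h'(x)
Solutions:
 h(x) = C1*exp(-2*li(x))


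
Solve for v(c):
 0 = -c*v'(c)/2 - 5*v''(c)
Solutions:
 v(c) = C1 + C2*erf(sqrt(5)*c/10)


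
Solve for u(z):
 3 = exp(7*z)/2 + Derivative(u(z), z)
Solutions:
 u(z) = C1 + 3*z - exp(7*z)/14


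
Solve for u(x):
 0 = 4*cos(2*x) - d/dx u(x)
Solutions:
 u(x) = C1 + 2*sin(2*x)


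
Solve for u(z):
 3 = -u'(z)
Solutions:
 u(z) = C1 - 3*z


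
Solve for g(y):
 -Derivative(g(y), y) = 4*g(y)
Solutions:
 g(y) = C1*exp(-4*y)


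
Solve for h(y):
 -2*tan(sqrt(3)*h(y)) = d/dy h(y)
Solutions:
 h(y) = sqrt(3)*(pi - asin(C1*exp(-2*sqrt(3)*y)))/3
 h(y) = sqrt(3)*asin(C1*exp(-2*sqrt(3)*y))/3


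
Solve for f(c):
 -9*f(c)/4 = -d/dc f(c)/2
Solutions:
 f(c) = C1*exp(9*c/2)


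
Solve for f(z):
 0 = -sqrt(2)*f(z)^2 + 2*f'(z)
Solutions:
 f(z) = -2/(C1 + sqrt(2)*z)


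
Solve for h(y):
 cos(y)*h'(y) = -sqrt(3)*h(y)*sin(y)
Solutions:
 h(y) = C1*cos(y)^(sqrt(3))


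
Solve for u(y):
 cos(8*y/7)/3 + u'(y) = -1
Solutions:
 u(y) = C1 - y - 7*sin(8*y/7)/24


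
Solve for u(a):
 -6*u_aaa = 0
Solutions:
 u(a) = C1 + C2*a + C3*a^2


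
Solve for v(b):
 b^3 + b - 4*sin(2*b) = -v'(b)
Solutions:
 v(b) = C1 - b^4/4 - b^2/2 - 2*cos(2*b)


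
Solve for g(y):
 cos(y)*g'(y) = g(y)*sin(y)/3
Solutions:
 g(y) = C1/cos(y)^(1/3)


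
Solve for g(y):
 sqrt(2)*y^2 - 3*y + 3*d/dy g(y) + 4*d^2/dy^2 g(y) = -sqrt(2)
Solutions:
 g(y) = C1 + C2*exp(-3*y/4) - sqrt(2)*y^3/9 + y^2/2 + 4*sqrt(2)*y^2/9 - 41*sqrt(2)*y/27 - 4*y/3


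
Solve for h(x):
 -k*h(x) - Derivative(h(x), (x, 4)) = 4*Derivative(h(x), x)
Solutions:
 h(x) = C1*exp(x*Piecewise((-sqrt(2)*sqrt(-(-2)^(1/3))/2 + sqrt(2*(-2)^(1/3) + 4*sqrt(2)/sqrt(-(-2)^(1/3)))/2, Eq(k, 0)), (-sqrt(2*k/(3*(sqrt(1 - k^3/27) + 1)^(1/3)) + 2*(sqrt(1 - k^3/27) + 1)^(1/3))/2 + sqrt(-2*k/(3*(sqrt(1 - k^3/27) + 1)^(1/3)) - 2*(sqrt(1 - k^3/27) + 1)^(1/3) + 8/sqrt(2*k/(3*(sqrt(1 - k^3/27) + 1)^(1/3)) + 2*(sqrt(1 - k^3/27) + 1)^(1/3)))/2, True))) + C2*exp(x*Piecewise((sqrt(2)*sqrt(-(-2)^(1/3))/2 - sqrt(-4*sqrt(2)/sqrt(-(-2)^(1/3)) + 2*(-2)^(1/3))/2, Eq(k, 0)), (sqrt(2*k/(3*(sqrt(1 - k^3/27) + 1)^(1/3)) + 2*(sqrt(1 - k^3/27) + 1)^(1/3))/2 - sqrt(-2*k/(3*(sqrt(1 - k^3/27) + 1)^(1/3)) - 2*(sqrt(1 - k^3/27) + 1)^(1/3) - 8/sqrt(2*k/(3*(sqrt(1 - k^3/27) + 1)^(1/3)) + 2*(sqrt(1 - k^3/27) + 1)^(1/3)))/2, True))) + C3*exp(x*Piecewise((-sqrt(2*(-2)^(1/3) + 4*sqrt(2)/sqrt(-(-2)^(1/3)))/2 - sqrt(2)*sqrt(-(-2)^(1/3))/2, Eq(k, 0)), (-sqrt(2*k/(3*(sqrt(1 - k^3/27) + 1)^(1/3)) + 2*(sqrt(1 - k^3/27) + 1)^(1/3))/2 - sqrt(-2*k/(3*(sqrt(1 - k^3/27) + 1)^(1/3)) - 2*(sqrt(1 - k^3/27) + 1)^(1/3) + 8/sqrt(2*k/(3*(sqrt(1 - k^3/27) + 1)^(1/3)) + 2*(sqrt(1 - k^3/27) + 1)^(1/3)))/2, True))) + C4*exp(x*Piecewise((sqrt(-4*sqrt(2)/sqrt(-(-2)^(1/3)) + 2*(-2)^(1/3))/2 + sqrt(2)*sqrt(-(-2)^(1/3))/2, Eq(k, 0)), (sqrt(2*k/(3*(sqrt(1 - k^3/27) + 1)^(1/3)) + 2*(sqrt(1 - k^3/27) + 1)^(1/3))/2 + sqrt(-2*k/(3*(sqrt(1 - k^3/27) + 1)^(1/3)) - 2*(sqrt(1 - k^3/27) + 1)^(1/3) - 8/sqrt(2*k/(3*(sqrt(1 - k^3/27) + 1)^(1/3)) + 2*(sqrt(1 - k^3/27) + 1)^(1/3)))/2, True)))


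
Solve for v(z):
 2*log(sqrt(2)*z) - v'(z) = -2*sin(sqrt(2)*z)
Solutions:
 v(z) = C1 + 2*z*log(z) - 2*z + z*log(2) - sqrt(2)*cos(sqrt(2)*z)


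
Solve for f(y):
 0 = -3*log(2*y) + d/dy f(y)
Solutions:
 f(y) = C1 + 3*y*log(y) - 3*y + y*log(8)


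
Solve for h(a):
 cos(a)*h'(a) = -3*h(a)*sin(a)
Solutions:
 h(a) = C1*cos(a)^3


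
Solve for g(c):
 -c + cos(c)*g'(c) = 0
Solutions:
 g(c) = C1 + Integral(c/cos(c), c)


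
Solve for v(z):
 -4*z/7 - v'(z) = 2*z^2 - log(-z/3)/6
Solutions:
 v(z) = C1 - 2*z^3/3 - 2*z^2/7 + z*log(-z)/6 + z*(-log(3) - 1)/6


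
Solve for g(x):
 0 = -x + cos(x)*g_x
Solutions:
 g(x) = C1 + Integral(x/cos(x), x)


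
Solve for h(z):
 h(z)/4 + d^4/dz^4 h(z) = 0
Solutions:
 h(z) = (C1*sin(z/2) + C2*cos(z/2))*exp(-z/2) + (C3*sin(z/2) + C4*cos(z/2))*exp(z/2)


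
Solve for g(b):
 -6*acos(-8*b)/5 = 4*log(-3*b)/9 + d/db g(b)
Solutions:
 g(b) = C1 - 4*b*log(-b)/9 - 6*b*acos(-8*b)/5 - 4*b*log(3)/9 + 4*b/9 - 3*sqrt(1 - 64*b^2)/20


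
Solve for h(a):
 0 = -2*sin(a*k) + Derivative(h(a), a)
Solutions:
 h(a) = C1 - 2*cos(a*k)/k


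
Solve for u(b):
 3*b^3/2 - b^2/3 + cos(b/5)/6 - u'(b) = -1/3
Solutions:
 u(b) = C1 + 3*b^4/8 - b^3/9 + b/3 + 5*sin(b/5)/6


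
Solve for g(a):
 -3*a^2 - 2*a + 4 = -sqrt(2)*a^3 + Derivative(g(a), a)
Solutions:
 g(a) = C1 + sqrt(2)*a^4/4 - a^3 - a^2 + 4*a


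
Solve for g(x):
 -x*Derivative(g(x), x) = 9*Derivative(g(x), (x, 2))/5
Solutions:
 g(x) = C1 + C2*erf(sqrt(10)*x/6)


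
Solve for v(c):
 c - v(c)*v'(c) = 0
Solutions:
 v(c) = -sqrt(C1 + c^2)
 v(c) = sqrt(C1 + c^2)


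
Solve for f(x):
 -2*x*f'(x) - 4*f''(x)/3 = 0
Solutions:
 f(x) = C1 + C2*erf(sqrt(3)*x/2)


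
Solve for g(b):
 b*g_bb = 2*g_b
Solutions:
 g(b) = C1 + C2*b^3


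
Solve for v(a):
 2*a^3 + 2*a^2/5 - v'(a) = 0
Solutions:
 v(a) = C1 + a^4/2 + 2*a^3/15


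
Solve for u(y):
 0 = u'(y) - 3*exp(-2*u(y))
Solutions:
 u(y) = log(-sqrt(C1 + 6*y))
 u(y) = log(C1 + 6*y)/2


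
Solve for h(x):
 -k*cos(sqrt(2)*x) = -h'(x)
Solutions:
 h(x) = C1 + sqrt(2)*k*sin(sqrt(2)*x)/2


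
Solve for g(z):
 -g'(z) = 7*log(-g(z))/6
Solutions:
 -li(-g(z)) = C1 - 7*z/6


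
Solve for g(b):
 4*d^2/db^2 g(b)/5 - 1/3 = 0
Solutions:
 g(b) = C1 + C2*b + 5*b^2/24


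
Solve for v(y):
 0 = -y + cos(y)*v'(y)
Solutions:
 v(y) = C1 + Integral(y/cos(y), y)


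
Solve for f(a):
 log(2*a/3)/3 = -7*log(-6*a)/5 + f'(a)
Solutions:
 f(a) = C1 + 26*a*log(a)/15 + a*(-26/15 + log(6144)/15 + log(6) + 7*I*pi/5)


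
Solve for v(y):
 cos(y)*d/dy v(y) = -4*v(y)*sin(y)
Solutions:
 v(y) = C1*cos(y)^4


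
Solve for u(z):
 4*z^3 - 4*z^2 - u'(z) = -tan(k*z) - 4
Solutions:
 u(z) = C1 + z^4 - 4*z^3/3 + 4*z + Piecewise((-log(cos(k*z))/k, Ne(k, 0)), (0, True))


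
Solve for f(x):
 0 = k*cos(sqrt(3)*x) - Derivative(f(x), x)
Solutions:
 f(x) = C1 + sqrt(3)*k*sin(sqrt(3)*x)/3


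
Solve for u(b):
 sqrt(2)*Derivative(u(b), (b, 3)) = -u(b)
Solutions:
 u(b) = C3*exp(-2^(5/6)*b/2) + (C1*sin(2^(5/6)*sqrt(3)*b/4) + C2*cos(2^(5/6)*sqrt(3)*b/4))*exp(2^(5/6)*b/4)


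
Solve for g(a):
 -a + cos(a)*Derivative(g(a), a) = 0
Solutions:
 g(a) = C1 + Integral(a/cos(a), a)


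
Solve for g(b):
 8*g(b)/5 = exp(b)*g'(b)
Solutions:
 g(b) = C1*exp(-8*exp(-b)/5)


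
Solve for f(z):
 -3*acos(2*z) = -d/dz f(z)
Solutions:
 f(z) = C1 + 3*z*acos(2*z) - 3*sqrt(1 - 4*z^2)/2


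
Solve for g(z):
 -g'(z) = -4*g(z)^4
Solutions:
 g(z) = (-1/(C1 + 12*z))^(1/3)
 g(z) = (-1/(C1 + 4*z))^(1/3)*(-3^(2/3) - 3*3^(1/6)*I)/6
 g(z) = (-1/(C1 + 4*z))^(1/3)*(-3^(2/3) + 3*3^(1/6)*I)/6


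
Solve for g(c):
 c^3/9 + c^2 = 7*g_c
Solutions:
 g(c) = C1 + c^4/252 + c^3/21


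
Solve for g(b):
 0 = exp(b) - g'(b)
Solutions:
 g(b) = C1 + exp(b)


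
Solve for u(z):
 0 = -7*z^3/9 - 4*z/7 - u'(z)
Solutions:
 u(z) = C1 - 7*z^4/36 - 2*z^2/7


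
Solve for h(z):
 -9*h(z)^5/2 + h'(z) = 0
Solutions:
 h(z) = -(-1/(C1 + 18*z))^(1/4)
 h(z) = (-1/(C1 + 18*z))^(1/4)
 h(z) = -I*(-1/(C1 + 18*z))^(1/4)
 h(z) = I*(-1/(C1 + 18*z))^(1/4)


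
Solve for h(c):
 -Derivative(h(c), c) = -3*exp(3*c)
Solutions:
 h(c) = C1 + exp(3*c)


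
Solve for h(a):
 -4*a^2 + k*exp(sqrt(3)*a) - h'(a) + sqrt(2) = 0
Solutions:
 h(a) = C1 - 4*a^3/3 + sqrt(2)*a + sqrt(3)*k*exp(sqrt(3)*a)/3


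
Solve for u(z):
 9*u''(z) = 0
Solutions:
 u(z) = C1 + C2*z


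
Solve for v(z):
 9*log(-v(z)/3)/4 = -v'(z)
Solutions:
 4*Integral(1/(log(-_y) - log(3)), (_y, v(z)))/9 = C1 - z


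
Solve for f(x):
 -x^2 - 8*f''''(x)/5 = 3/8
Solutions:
 f(x) = C1 + C2*x + C3*x^2 + C4*x^3 - x^6/576 - 5*x^4/512


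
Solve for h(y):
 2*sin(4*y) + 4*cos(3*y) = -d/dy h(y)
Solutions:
 h(y) = C1 - 4*sin(3*y)/3 + cos(4*y)/2


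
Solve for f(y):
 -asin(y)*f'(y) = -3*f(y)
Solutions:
 f(y) = C1*exp(3*Integral(1/asin(y), y))


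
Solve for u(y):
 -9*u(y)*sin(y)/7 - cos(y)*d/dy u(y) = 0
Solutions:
 u(y) = C1*cos(y)^(9/7)


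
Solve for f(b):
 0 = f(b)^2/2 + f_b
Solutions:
 f(b) = 2/(C1 + b)


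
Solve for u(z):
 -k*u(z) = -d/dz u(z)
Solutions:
 u(z) = C1*exp(k*z)


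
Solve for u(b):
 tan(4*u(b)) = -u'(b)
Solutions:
 u(b) = -asin(C1*exp(-4*b))/4 + pi/4
 u(b) = asin(C1*exp(-4*b))/4


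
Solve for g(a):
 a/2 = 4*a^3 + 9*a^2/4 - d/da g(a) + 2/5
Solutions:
 g(a) = C1 + a^4 + 3*a^3/4 - a^2/4 + 2*a/5


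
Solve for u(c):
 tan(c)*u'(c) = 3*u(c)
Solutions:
 u(c) = C1*sin(c)^3


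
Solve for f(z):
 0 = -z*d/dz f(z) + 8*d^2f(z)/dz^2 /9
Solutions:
 f(z) = C1 + C2*erfi(3*z/4)


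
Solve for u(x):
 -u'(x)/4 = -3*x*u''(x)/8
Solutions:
 u(x) = C1 + C2*x^(5/3)


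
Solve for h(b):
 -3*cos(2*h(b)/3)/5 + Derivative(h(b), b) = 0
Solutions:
 -3*b/5 - 3*log(sin(2*h(b)/3) - 1)/4 + 3*log(sin(2*h(b)/3) + 1)/4 = C1


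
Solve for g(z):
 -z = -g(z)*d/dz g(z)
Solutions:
 g(z) = -sqrt(C1 + z^2)
 g(z) = sqrt(C1 + z^2)


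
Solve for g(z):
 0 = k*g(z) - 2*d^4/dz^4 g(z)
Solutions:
 g(z) = C1*exp(-2^(3/4)*k^(1/4)*z/2) + C2*exp(2^(3/4)*k^(1/4)*z/2) + C3*exp(-2^(3/4)*I*k^(1/4)*z/2) + C4*exp(2^(3/4)*I*k^(1/4)*z/2)


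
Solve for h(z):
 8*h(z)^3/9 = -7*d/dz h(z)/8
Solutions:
 h(z) = -3*sqrt(14)*sqrt(-1/(C1 - 64*z))/2
 h(z) = 3*sqrt(14)*sqrt(-1/(C1 - 64*z))/2


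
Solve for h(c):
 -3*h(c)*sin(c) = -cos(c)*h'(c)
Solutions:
 h(c) = C1/cos(c)^3


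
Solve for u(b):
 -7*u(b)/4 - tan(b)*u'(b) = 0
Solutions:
 u(b) = C1/sin(b)^(7/4)


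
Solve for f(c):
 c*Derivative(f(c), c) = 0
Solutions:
 f(c) = C1


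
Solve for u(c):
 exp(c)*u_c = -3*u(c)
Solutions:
 u(c) = C1*exp(3*exp(-c))


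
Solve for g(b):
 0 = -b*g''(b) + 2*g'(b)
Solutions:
 g(b) = C1 + C2*b^3


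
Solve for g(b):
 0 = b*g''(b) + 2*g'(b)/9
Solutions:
 g(b) = C1 + C2*b^(7/9)


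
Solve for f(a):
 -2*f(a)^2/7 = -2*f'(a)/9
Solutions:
 f(a) = -7/(C1 + 9*a)


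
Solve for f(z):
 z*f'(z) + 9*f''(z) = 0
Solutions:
 f(z) = C1 + C2*erf(sqrt(2)*z/6)


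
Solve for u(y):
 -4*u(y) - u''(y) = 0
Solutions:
 u(y) = C1*sin(2*y) + C2*cos(2*y)


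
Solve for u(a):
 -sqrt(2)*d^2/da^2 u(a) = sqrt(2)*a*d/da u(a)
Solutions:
 u(a) = C1 + C2*erf(sqrt(2)*a/2)


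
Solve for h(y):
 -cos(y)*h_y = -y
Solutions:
 h(y) = C1 + Integral(y/cos(y), y)


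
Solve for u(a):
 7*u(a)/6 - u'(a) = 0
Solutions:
 u(a) = C1*exp(7*a/6)


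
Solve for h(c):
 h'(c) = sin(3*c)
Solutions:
 h(c) = C1 - cos(3*c)/3


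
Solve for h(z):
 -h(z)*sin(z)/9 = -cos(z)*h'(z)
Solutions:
 h(z) = C1/cos(z)^(1/9)


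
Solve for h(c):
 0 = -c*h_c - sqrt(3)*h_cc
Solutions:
 h(c) = C1 + C2*erf(sqrt(2)*3^(3/4)*c/6)


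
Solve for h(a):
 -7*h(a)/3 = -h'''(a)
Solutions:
 h(a) = C3*exp(3^(2/3)*7^(1/3)*a/3) + (C1*sin(3^(1/6)*7^(1/3)*a/2) + C2*cos(3^(1/6)*7^(1/3)*a/2))*exp(-3^(2/3)*7^(1/3)*a/6)


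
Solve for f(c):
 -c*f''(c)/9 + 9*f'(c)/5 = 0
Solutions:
 f(c) = C1 + C2*c^(86/5)


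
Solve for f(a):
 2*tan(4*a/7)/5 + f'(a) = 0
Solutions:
 f(a) = C1 + 7*log(cos(4*a/7))/10


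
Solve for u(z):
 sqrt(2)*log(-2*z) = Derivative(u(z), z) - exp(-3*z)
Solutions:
 u(z) = C1 + sqrt(2)*z*log(-z) + sqrt(2)*z*(-1 + log(2)) - exp(-3*z)/3


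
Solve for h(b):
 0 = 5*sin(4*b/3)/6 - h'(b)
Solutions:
 h(b) = C1 - 5*cos(4*b/3)/8


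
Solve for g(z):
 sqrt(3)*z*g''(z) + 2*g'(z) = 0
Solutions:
 g(z) = C1 + C2*z^(1 - 2*sqrt(3)/3)


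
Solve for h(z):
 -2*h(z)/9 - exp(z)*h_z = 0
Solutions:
 h(z) = C1*exp(2*exp(-z)/9)


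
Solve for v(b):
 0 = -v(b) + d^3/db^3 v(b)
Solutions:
 v(b) = C3*exp(b) + (C1*sin(sqrt(3)*b/2) + C2*cos(sqrt(3)*b/2))*exp(-b/2)


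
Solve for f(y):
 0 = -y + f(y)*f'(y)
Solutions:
 f(y) = -sqrt(C1 + y^2)
 f(y) = sqrt(C1 + y^2)


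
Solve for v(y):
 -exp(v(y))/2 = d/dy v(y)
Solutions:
 v(y) = log(1/(C1 + y)) + log(2)


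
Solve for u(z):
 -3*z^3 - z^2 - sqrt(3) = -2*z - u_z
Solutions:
 u(z) = C1 + 3*z^4/4 + z^3/3 - z^2 + sqrt(3)*z


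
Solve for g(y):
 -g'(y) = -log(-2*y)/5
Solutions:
 g(y) = C1 + y*log(-y)/5 + y*(-1 + log(2))/5


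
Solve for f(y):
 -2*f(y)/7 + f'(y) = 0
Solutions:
 f(y) = C1*exp(2*y/7)


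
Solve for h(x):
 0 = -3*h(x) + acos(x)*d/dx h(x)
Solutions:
 h(x) = C1*exp(3*Integral(1/acos(x), x))


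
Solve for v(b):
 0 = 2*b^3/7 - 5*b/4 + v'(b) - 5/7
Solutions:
 v(b) = C1 - b^4/14 + 5*b^2/8 + 5*b/7


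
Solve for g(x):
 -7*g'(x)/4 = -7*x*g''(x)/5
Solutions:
 g(x) = C1 + C2*x^(9/4)


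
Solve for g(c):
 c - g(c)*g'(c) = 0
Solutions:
 g(c) = -sqrt(C1 + c^2)
 g(c) = sqrt(C1 + c^2)


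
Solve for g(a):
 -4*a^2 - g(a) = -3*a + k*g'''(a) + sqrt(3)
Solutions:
 g(a) = C1*exp(a*(-1/k)^(1/3)) + C2*exp(a*(-1/k)^(1/3)*(-1 + sqrt(3)*I)/2) + C3*exp(-a*(-1/k)^(1/3)*(1 + sqrt(3)*I)/2) - 4*a^2 + 3*a - sqrt(3)


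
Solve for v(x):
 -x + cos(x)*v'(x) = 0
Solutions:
 v(x) = C1 + Integral(x/cos(x), x)


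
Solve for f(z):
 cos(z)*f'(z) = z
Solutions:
 f(z) = C1 + Integral(z/cos(z), z)


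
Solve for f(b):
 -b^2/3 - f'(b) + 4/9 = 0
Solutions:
 f(b) = C1 - b^3/9 + 4*b/9


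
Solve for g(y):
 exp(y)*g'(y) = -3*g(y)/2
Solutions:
 g(y) = C1*exp(3*exp(-y)/2)


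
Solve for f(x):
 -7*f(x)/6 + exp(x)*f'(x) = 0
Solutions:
 f(x) = C1*exp(-7*exp(-x)/6)


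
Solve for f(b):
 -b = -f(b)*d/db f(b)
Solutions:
 f(b) = -sqrt(C1 + b^2)
 f(b) = sqrt(C1 + b^2)


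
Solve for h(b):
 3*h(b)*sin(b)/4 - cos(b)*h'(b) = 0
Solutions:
 h(b) = C1/cos(b)^(3/4)


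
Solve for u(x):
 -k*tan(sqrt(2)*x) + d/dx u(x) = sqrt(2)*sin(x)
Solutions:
 u(x) = C1 - sqrt(2)*k*log(cos(sqrt(2)*x))/2 - sqrt(2)*cos(x)
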